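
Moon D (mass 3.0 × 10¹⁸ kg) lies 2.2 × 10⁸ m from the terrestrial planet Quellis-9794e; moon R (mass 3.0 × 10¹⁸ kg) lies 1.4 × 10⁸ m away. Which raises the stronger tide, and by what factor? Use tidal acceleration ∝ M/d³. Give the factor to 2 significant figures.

Tidal acceleration ∝ M/d³, so compare M/d³ for each.
Moon D: (3.0 × 10¹⁸) / (2.2 × 10⁸)³ = 2.817 × 10⁻⁷
Moon R: (3.0 × 10¹⁸) / (1.4 × 10⁸)³ = 1.093 × 10⁻⁶
Ratio (larger/smaller) = 3.9

Moon R, by a factor of ≈ 3.9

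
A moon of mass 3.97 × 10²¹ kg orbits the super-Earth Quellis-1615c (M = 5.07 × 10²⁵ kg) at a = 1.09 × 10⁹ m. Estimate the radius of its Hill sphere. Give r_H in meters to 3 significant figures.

3.23 × 10⁷ m

r_H ≈ a (m/3M)^(1/3)
    = (1.09 × 10⁹) × (3.97 × 10²¹ / (3 × 5.07 × 10²⁵))^(1/3)
    = 3.23 × 10⁷ m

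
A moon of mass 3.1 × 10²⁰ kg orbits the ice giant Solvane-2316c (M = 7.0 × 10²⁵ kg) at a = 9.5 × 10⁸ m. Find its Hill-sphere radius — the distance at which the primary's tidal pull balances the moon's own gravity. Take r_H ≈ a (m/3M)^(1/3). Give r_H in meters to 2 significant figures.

r_H ≈ a (m/3M)^(1/3)
    = (9.5 × 10⁸) × (3.1 × 10²⁰ / (3 × 7.0 × 10²⁵))^(1/3)
    = 1.1 × 10⁷ m

1.1 × 10⁷ m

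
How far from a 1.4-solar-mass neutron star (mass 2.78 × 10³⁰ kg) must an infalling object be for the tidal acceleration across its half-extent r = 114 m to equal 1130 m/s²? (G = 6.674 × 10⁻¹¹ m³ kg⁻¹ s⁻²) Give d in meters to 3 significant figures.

3.35 × 10⁶ m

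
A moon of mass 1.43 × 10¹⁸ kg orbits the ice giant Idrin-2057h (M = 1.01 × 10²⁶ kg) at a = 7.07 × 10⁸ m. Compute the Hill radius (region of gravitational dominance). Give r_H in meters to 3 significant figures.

1.19 × 10⁶ m

r_H ≈ a (m/3M)^(1/3)
    = (7.07 × 10⁸) × (1.43 × 10¹⁸ / (3 × 1.01 × 10²⁶))^(1/3)
    = 1.19 × 10⁶ m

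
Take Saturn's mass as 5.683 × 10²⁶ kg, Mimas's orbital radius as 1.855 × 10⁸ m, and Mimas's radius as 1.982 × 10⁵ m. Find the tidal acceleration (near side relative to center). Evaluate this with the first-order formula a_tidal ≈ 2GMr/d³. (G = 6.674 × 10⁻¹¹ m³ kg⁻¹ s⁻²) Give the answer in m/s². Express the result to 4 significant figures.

Differencing GM/(d−r)² and GM/d² to first order in r/d gives 2GMr/d³.
Δg = 2GMr/d³
   = 2 × (6.674 × 10⁻¹¹) × (5.683 × 10²⁶) × (1.982 × 10⁵) / (1.855 × 10⁸)³
   = 2.355 × 10⁻³ m/s²

2.355 × 10⁻³ m/s²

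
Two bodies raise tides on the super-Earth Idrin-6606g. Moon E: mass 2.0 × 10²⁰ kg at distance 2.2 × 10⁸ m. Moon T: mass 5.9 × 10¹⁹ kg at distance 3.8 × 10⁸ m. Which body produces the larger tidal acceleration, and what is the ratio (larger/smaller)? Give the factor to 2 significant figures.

Moon E, by a factor of ≈ 17

Compare M/d³ for the two perturbers:
Moon E: (2.0 × 10²⁰) / (2.2 × 10⁸)³ = 1.878 × 10⁻⁵
Moon T: (5.9 × 10¹⁹) / (3.8 × 10⁸)³ = 1.075 × 10⁻⁶
Ratio (larger/smaller) = 17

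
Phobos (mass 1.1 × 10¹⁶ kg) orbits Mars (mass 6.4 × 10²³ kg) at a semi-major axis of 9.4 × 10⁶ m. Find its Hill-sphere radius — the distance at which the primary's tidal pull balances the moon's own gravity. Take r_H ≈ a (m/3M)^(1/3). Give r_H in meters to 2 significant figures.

1.7 × 10⁴ m

r_H ≈ a (m/3M)^(1/3)
    = (9.4 × 10⁶) × (1.1 × 10¹⁶ / (3 × 6.4 × 10²³))^(1/3)
    = 1.7 × 10⁴ m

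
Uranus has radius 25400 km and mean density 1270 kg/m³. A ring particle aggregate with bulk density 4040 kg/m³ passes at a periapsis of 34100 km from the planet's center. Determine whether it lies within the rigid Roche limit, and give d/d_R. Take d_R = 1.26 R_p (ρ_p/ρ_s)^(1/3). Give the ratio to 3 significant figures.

outside; d/d_R ≈ 1.57

d_R = 1.26 × (25400 km) × (1270/4040)^(1/3) = 21760 km
d/d_R = (34100) / (21760) = 1.57
Since d/d_R > 1, the body is outside the Roche limit.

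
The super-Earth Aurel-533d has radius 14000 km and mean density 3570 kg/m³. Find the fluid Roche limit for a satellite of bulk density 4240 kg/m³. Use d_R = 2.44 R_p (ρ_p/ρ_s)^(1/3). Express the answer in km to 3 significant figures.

32300 km

d_R = 2.44 × 14000 km × (3570/4240)^(1/3)
    = 32300 km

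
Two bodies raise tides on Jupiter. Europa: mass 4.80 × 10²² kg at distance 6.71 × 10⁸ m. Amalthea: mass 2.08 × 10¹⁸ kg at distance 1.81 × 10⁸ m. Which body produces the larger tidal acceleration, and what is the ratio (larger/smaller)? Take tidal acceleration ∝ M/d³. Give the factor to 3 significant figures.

Tidal stretch scales as M/d³; compute that for each body.
Europa: (4.80 × 10²²) / (6.71 × 10⁸)³ = 1.589 × 10⁻⁴
Amalthea: (2.08 × 10¹⁸) / (1.81 × 10⁸)³ = 3.508 × 10⁻⁷
Ratio (larger/smaller) = 453

Europa, by a factor of ≈ 453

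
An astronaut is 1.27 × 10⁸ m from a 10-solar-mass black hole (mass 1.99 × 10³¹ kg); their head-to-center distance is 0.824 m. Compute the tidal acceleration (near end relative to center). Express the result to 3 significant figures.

1.07 × 10⁻³ m/s²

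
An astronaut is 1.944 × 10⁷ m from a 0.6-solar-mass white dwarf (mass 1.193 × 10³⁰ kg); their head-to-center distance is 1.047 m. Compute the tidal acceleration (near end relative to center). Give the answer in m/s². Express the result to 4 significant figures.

2.269 × 10⁻² m/s²

Δa = 2GMr/d³
   = 2 × (6.674 × 10⁻¹¹) × (1.193 × 10³⁰) × (1.047) / (1.944 × 10⁷)³
   = 2.269 × 10⁻² m/s²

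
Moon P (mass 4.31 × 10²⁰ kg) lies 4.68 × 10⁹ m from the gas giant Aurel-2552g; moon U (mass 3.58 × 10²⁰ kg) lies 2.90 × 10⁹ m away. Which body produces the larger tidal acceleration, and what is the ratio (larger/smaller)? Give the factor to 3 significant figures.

Moon U, by a factor of ≈ 3.49

Compare M/d³ for the two perturbers:
Moon P: (4.31 × 10²⁰) / (4.68 × 10⁹)³ = 4.205 × 10⁻⁹
Moon U: (3.58 × 10²⁰) / (2.90 × 10⁹)³ = 1.468 × 10⁻⁸
Ratio (larger/smaller) = 3.49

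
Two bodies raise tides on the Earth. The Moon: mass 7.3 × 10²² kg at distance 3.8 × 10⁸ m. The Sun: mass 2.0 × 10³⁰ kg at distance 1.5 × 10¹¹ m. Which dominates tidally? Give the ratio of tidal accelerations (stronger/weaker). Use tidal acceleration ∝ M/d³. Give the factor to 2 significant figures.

The Moon, by a factor of ≈ 2.2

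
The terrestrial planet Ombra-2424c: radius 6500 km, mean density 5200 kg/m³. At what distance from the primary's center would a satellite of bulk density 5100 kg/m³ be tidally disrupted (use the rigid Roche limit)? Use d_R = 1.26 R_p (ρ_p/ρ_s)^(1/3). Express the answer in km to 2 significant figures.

8200 km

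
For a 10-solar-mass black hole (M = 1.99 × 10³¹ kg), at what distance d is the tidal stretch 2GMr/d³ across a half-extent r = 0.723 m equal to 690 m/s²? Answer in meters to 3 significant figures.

1.41 × 10⁶ m

2GMr/d³ = a_tidal  ⇒  d = (2GMr / a_tidal)^(1/3)
d = (2 × 6.674×10⁻¹¹ × (1.99 × 10³¹) × (0.723) / (690))^(1/3)
  = 1.41 × 10⁶ m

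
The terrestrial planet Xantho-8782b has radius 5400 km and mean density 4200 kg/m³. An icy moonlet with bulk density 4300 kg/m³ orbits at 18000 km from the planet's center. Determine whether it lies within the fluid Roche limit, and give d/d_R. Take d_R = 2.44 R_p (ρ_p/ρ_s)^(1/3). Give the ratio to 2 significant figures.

d_R = 2.44 × (5400 km) × (4200/4300)^(1/3) = 13070 km
d/d_R = (18000) / (13070) = 1.4
Since d/d_R > 1, the body is outside the Roche limit.

outside; d/d_R ≈ 1.4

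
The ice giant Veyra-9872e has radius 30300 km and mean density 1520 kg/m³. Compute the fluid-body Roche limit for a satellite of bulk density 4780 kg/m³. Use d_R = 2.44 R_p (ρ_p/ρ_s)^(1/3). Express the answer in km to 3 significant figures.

d_R = 2.44 × 30300 km × (1520/4780)^(1/3)
    = 50500 km

50500 km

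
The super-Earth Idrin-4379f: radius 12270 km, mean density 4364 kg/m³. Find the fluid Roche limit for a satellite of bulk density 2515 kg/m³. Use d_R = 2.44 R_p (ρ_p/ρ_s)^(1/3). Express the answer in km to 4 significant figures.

d_R = 2.44 × 12270 km × (4364/2515)^(1/3)
    = 35980 km

35980 km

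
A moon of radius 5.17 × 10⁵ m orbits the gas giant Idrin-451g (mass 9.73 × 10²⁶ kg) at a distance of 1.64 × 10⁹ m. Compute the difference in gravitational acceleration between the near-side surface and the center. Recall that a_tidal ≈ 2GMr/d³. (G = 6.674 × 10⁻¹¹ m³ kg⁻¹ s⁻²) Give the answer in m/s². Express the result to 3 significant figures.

a_tidal = 2GMr/d³
        = 2 × (6.674 × 10⁻¹¹) × (9.73 × 10²⁶) × (5.17 × 10⁵) / (1.64 × 10⁹)³
        = 1.52 × 10⁻⁵ m/s²

1.52 × 10⁻⁵ m/s²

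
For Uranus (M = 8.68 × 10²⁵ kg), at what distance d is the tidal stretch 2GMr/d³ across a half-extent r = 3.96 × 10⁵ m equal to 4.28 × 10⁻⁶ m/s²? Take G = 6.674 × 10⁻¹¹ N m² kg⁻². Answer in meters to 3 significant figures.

1.02 × 10⁹ m

2GMr/d³ = a_tidal  ⇒  d = (2GMr / a_tidal)^(1/3)
d = (2 × 6.674×10⁻¹¹ × (8.68 × 10²⁵) × (3.96 × 10⁵) / (4.28 × 10⁻⁶))^(1/3)
  = 1.02 × 10⁹ m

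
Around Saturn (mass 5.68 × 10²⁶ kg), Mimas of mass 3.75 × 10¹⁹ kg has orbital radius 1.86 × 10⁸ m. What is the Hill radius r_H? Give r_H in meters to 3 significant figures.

r_H ≈ a (m/3M)^(1/3)
    = (1.86 × 10⁸) × (3.75 × 10¹⁹ / (3 × 5.68 × 10²⁶))^(1/3)
    = 5.21 × 10⁵ m

5.21 × 10⁵ m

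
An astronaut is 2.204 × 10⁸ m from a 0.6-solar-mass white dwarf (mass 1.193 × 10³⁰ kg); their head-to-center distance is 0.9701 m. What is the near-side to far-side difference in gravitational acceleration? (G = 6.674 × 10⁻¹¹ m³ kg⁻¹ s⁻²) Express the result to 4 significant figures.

Δg = 4GMr/d³
   = 4 × (6.674 × 10⁻¹¹) × (1.193 × 10³⁰) × (0.9701) / (2.204 × 10⁸)³
   = 2.886 × 10⁻⁵ m/s²

2.886 × 10⁻⁵ m/s²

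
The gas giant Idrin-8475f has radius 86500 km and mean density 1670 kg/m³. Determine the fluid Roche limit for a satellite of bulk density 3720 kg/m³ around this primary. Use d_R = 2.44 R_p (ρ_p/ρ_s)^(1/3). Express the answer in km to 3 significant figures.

1.62 × 10⁵ km

d_R = 2.44 × 86500 km × (1670/3720)^(1/3)
    = 1.62 × 10⁵ km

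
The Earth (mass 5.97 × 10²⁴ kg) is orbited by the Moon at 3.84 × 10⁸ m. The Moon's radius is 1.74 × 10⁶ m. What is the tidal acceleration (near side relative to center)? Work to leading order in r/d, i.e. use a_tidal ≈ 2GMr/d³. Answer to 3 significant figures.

2.45 × 10⁻⁵ m/s²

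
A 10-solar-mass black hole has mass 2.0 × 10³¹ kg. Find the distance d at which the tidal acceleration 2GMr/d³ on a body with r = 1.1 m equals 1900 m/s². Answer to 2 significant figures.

2GMr/d³ = a_tidal  ⇒  d = (2GMr / a_tidal)^(1/3)
d = (2 × 6.674×10⁻¹¹ × (2.0 × 10³¹) × (1.1) / (1900))^(1/3)
  = 1.2 × 10⁶ m

1.2 × 10⁶ m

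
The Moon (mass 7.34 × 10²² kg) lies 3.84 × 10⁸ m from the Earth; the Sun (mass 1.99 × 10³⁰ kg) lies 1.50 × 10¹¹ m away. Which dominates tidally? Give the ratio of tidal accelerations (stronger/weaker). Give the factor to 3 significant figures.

Tidal acceleration ∝ M/d³, so compare M/d³ for each.
The Moon: (7.34 × 10²²) / (3.84 × 10⁸)³ = 1.296 × 10⁻³
The Sun: (1.99 × 10³⁰) / (1.50 × 10¹¹)³ = 5.896 × 10⁻⁴
Ratio (larger/smaller) = 2.20

The Moon, by a factor of ≈ 2.20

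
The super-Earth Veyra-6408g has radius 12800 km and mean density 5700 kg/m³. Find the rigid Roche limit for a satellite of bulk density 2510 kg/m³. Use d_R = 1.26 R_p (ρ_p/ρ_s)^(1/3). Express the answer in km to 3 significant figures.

d_R = 1.26 × 12800 km × (5700/2510)^(1/3)
    = 21200 km

21200 km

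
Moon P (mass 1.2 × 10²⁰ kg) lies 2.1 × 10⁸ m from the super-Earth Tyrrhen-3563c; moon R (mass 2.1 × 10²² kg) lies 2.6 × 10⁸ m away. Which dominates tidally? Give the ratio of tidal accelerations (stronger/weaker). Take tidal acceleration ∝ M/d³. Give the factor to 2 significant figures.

Compare M/d³ for the two perturbers:
Moon P: (1.2 × 10²⁰) / (2.1 × 10⁸)³ = 1.296 × 10⁻⁵
Moon R: (2.1 × 10²²) / (2.6 × 10⁸)³ = 1.195 × 10⁻³
Ratio (larger/smaller) = 92

Moon R, by a factor of ≈ 92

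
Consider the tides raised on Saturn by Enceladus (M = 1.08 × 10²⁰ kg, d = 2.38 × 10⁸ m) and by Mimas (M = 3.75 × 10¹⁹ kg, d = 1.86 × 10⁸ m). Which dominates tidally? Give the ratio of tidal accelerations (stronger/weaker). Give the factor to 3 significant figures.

Enceladus, by a factor of ≈ 1.37

The tide-raising term goes as M/d³ (the gradient of a 1/d² field).
Enceladus: (1.08 × 10²⁰) / (2.38 × 10⁸)³ = 8.011 × 10⁻⁶
Mimas: (3.75 × 10¹⁹) / (1.86 × 10⁸)³ = 5.828 × 10⁻⁶
Ratio (larger/smaller) = 1.37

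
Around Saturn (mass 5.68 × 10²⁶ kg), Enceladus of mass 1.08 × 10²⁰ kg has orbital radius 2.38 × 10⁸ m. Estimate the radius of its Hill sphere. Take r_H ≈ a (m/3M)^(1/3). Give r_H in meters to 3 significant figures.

r_H ≈ a (m/3M)^(1/3)
    = (2.38 × 10⁸) × (1.08 × 10²⁰ / (3 × 5.68 × 10²⁶))^(1/3)
    = 9.49 × 10⁵ m

9.49 × 10⁵ m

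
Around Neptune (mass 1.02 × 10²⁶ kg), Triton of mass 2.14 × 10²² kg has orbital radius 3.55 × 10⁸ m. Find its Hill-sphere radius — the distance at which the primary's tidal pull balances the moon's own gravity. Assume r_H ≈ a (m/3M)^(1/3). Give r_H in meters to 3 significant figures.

r_H ≈ a (m/3M)^(1/3)
    = (3.55 × 10⁸) × (2.14 × 10²² / (3 × 1.02 × 10²⁶))^(1/3)
    = 1.46 × 10⁷ m

1.46 × 10⁷ m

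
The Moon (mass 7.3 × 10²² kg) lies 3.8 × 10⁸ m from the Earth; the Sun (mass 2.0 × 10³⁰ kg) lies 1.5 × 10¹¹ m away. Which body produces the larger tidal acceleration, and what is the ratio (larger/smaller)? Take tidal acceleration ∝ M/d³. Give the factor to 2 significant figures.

The Moon, by a factor of ≈ 2.2

Tidal acceleration ∝ M/d³, so compare M/d³ for each.
The Moon: (7.3 × 10²²) / (3.8 × 10⁸)³ = 1.330 × 10⁻³
The Sun: (2.0 × 10³⁰) / (1.5 × 10¹¹)³ = 5.926 × 10⁻⁴
Ratio (larger/smaller) = 2.2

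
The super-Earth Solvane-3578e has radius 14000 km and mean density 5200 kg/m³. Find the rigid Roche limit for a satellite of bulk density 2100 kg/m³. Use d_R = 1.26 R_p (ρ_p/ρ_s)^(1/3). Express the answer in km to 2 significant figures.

d_R = 1.26 × 14000 km × (5200/2100)^(1/3)
    = 24000 km

24000 km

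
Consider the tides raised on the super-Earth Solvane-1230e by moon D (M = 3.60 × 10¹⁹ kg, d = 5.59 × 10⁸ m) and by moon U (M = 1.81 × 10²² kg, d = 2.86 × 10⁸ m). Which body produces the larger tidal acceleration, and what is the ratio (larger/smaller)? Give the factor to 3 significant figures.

Moon U, by a factor of ≈ 3750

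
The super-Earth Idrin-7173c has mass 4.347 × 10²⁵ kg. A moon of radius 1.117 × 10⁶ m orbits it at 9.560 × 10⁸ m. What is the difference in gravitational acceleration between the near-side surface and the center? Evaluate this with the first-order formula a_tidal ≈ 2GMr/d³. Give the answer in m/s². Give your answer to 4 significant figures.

7.418 × 10⁻⁶ m/s²

a_tidal = 2GMr/d³
        = 2 × (6.674 × 10⁻¹¹) × (4.347 × 10²⁵) × (1.117 × 10⁶) / (9.560 × 10⁸)³
        = 7.418 × 10⁻⁶ m/s²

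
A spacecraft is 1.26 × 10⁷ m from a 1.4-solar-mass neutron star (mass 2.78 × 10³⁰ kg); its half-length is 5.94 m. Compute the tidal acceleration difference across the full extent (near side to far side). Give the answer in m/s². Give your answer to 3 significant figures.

2.20 m/s²

The field gradient is 2GM/d³; across the full diameter 2r the difference is 4GMr/d³.
Δa = 4GMr/d³
   = 4 × (6.674 × 10⁻¹¹) × (2.78 × 10³⁰) × (5.94) / (1.26 × 10⁷)³
   = 2.20 m/s²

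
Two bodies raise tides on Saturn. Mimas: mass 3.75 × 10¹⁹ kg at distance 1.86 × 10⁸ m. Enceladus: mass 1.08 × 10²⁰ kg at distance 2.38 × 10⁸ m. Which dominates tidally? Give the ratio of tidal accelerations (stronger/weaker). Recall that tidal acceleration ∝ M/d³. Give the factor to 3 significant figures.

Enceladus, by a factor of ≈ 1.37

Tidal stretch scales as M/d³; compute that for each body.
Mimas: (3.75 × 10¹⁹) / (1.86 × 10⁸)³ = 5.828 × 10⁻⁶
Enceladus: (1.08 × 10²⁰) / (2.38 × 10⁸)³ = 8.011 × 10⁻⁶
Ratio (larger/smaller) = 1.37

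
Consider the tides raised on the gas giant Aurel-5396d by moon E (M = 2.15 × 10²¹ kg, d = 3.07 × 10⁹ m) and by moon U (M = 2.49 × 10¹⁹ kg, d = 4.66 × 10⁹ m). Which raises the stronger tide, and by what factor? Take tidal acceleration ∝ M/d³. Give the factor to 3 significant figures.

Tidal acceleration ∝ M/d³, so compare M/d³ for each.
Moon E: (2.15 × 10²¹) / (3.07 × 10⁹)³ = 7.431 × 10⁻⁸
Moon U: (2.49 × 10¹⁹) / (4.66 × 10⁹)³ = 2.461 × 10⁻¹⁰
Ratio (larger/smaller) = 302

Moon E, by a factor of ≈ 302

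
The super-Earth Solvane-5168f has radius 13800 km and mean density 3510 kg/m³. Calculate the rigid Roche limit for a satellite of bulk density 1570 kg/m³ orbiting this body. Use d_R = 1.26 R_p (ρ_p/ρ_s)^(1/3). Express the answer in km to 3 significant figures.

d_R = 1.26 × 13800 km × (3510/1570)^(1/3)
    = 22700 km

22700 km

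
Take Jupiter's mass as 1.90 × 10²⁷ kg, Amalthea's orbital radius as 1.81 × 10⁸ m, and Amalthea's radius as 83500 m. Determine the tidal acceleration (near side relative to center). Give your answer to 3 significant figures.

3.57 × 10⁻³ m/s²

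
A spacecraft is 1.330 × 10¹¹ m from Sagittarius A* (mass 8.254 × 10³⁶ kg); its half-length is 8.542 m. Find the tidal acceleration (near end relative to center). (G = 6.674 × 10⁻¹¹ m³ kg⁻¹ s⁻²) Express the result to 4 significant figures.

Δa = 2GMr/d³
   = 2 × (6.674 × 10⁻¹¹) × (8.254 × 10³⁶) × (8.542) / (1.330 × 10¹¹)³
   = 4.000 × 10⁻⁶ m/s²

4.000 × 10⁻⁶ m/s²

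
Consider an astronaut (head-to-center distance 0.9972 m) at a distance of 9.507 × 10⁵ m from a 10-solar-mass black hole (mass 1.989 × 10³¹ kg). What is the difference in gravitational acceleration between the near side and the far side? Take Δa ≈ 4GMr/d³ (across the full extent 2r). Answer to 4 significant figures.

6.162 × 10³ m/s²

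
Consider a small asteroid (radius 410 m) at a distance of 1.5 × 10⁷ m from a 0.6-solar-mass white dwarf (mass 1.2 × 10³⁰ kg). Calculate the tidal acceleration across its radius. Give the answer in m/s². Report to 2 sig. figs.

1.9 × 10¹ m/s²

a_tidal = 2GMr/d³
        = 2 × (6.674 × 10⁻¹¹) × (1.2 × 10³⁰) × (410) / (1.5 × 10⁷)³
        = 1.9 × 10¹ m/s²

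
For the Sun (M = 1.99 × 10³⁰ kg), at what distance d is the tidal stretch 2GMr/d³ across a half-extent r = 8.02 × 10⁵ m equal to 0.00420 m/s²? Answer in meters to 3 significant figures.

3.70 × 10⁹ m

2GMr/d³ = a_tidal  ⇒  d = (2GMr / a_tidal)^(1/3)
d = (2 × 6.674×10⁻¹¹ × (1.99 × 10³⁰) × (8.02 × 10⁵) / (0.00420))^(1/3)
  = 3.70 × 10⁹ m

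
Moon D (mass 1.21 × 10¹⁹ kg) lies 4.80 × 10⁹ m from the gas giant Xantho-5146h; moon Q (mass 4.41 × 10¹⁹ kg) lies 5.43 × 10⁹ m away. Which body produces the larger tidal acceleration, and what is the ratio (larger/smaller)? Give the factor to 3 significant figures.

Moon Q, by a factor of ≈ 2.52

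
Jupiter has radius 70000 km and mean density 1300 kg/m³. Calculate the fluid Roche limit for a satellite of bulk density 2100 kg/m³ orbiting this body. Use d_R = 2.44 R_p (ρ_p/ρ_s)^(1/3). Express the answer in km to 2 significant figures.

d_R = 2.44 × 70000 km × (1300/2100)^(1/3)
    = 1.5 × 10⁵ km

1.5 × 10⁵ km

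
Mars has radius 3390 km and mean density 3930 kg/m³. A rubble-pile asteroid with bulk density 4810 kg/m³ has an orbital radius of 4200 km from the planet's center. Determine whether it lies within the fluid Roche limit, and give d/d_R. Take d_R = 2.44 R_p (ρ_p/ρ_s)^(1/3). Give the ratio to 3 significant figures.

inside; d/d_R ≈ 0.543

d_R = 2.44 × (3390 km) × (3930/4810)^(1/3) = 7733 km
d/d_R = (4200) / (7733) = 0.543
Since d/d_R < 1, the body is inside the Roche limit.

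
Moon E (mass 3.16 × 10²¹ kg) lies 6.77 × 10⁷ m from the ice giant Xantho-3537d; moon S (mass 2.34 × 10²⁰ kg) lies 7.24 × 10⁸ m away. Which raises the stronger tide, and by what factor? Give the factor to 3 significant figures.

Moon E, by a factor of ≈ 16500

Compare M/d³ for the two perturbers:
Moon E: (3.16 × 10²¹) / (6.77 × 10⁷)³ = 1.018 × 10⁻²
Moon S: (2.34 × 10²⁰) / (7.24 × 10⁸)³ = 6.166 × 10⁻⁷
Ratio (larger/smaller) = 16500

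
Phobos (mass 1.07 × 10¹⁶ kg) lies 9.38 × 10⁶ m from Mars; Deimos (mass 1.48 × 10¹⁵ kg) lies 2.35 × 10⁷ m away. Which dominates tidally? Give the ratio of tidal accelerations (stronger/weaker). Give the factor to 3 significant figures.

Phobos, by a factor of ≈ 114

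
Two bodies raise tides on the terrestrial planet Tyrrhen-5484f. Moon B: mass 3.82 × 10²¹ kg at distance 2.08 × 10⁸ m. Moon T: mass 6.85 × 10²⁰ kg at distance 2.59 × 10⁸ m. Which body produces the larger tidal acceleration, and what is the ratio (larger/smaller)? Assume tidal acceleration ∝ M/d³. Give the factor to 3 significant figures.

Moon B, by a factor of ≈ 10.8

Tidal acceleration ∝ M/d³, so compare M/d³ for each.
Moon B: (3.82 × 10²¹) / (2.08 × 10⁸)³ = 4.245 × 10⁻⁴
Moon T: (6.85 × 10²⁰) / (2.59 × 10⁸)³ = 3.943 × 10⁻⁵
Ratio (larger/smaller) = 10.8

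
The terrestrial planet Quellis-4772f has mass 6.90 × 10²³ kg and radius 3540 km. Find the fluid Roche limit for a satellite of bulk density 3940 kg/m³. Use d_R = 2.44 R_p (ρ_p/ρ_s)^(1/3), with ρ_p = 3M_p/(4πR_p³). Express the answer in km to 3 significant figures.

8470 km

ρ_p = 3M_p/(4πR_p³) = 3 × (6.90 × 10²³) / (4π × (3.54 × 10⁶ m)³) = 3710 kg/m³
d_R = 2.44 × 3540 km × (3710/3940)^(1/3)
    = 8470 km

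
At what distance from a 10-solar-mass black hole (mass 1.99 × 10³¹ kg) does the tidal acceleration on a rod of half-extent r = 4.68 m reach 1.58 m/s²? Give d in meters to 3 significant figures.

1.99 × 10⁷ m

2GMr/d³ = a_tidal  ⇒  d = (2GMr / a_tidal)^(1/3)
d = (2 × 6.674×10⁻¹¹ × (1.99 × 10³¹) × (4.68) / (1.58))^(1/3)
  = 1.99 × 10⁷ m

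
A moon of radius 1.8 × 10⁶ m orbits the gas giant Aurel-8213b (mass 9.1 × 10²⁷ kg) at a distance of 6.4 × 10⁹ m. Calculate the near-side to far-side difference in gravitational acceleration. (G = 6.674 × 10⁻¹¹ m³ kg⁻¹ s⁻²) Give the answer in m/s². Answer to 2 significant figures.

1.7 × 10⁻⁵ m/s²

Δa = 4GMr/d³
   = 4 × (6.674 × 10⁻¹¹) × (9.1 × 10²⁷) × (1.8 × 10⁶) / (6.4 × 10⁹)³
   = 1.7 × 10⁻⁵ m/s²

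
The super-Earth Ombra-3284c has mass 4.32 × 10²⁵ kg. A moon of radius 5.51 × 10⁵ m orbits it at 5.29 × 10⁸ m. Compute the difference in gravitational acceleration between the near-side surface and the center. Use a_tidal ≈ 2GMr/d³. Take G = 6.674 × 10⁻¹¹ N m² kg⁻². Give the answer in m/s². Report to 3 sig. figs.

a_tidal = 2GMr/d³
        = 2 × (6.674 × 10⁻¹¹) × (4.32 × 10²⁵) × (5.51 × 10⁵) / (5.29 × 10⁸)³
        = 2.15 × 10⁻⁵ m/s²

2.15 × 10⁻⁵ m/s²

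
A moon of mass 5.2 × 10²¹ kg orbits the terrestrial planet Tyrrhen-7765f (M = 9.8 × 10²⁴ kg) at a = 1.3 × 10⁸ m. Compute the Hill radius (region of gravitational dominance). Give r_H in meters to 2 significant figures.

r_H ≈ a (m/3M)^(1/3)
    = (1.3 × 10⁸) × (5.2 × 10²¹ / (3 × 9.8 × 10²⁴))^(1/3)
    = 7.3 × 10⁶ m

7.3 × 10⁶ m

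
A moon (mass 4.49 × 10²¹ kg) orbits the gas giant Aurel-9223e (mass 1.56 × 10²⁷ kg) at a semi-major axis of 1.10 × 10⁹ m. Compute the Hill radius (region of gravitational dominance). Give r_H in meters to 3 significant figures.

r_H ≈ a (m/3M)^(1/3)
    = (1.10 × 10⁹) × (4.49 × 10²¹ / (3 × 1.56 × 10²⁷))^(1/3)
    = 1.08 × 10⁷ m

1.08 × 10⁷ m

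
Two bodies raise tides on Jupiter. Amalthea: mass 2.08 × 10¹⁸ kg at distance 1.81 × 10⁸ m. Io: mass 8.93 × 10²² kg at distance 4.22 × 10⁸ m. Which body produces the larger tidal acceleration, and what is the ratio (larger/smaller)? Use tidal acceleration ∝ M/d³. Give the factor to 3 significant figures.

Compare M/d³ for the two perturbers:
Amalthea: (2.08 × 10¹⁸) / (1.81 × 10⁸)³ = 3.508 × 10⁻⁷
Io: (8.93 × 10²²) / (4.22 × 10⁸)³ = 1.188 × 10⁻³
Ratio (larger/smaller) = 3390

Io, by a factor of ≈ 3390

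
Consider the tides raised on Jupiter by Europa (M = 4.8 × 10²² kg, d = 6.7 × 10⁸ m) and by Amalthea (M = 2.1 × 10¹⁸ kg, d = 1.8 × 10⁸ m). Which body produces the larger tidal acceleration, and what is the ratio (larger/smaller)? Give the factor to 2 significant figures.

Europa, by a factor of ≈ 440

Compare M/d³ for the two perturbers:
Europa: (4.8 × 10²²) / (6.7 × 10⁸)³ = 1.596 × 10⁻⁴
Amalthea: (2.1 × 10¹⁸) / (1.8 × 10⁸)³ = 3.601 × 10⁻⁷
Ratio (larger/smaller) = 440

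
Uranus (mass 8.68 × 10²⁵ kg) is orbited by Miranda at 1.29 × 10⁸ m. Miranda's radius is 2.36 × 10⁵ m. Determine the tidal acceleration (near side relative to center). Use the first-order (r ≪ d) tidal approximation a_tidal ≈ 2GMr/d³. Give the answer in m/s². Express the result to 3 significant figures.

1.27 × 10⁻³ m/s²

a_tidal = 2GMr/d³
        = 2 × (6.674 × 10⁻¹¹) × (8.68 × 10²⁵) × (2.36 × 10⁵) / (1.29 × 10⁸)³
        = 1.27 × 10⁻³ m/s²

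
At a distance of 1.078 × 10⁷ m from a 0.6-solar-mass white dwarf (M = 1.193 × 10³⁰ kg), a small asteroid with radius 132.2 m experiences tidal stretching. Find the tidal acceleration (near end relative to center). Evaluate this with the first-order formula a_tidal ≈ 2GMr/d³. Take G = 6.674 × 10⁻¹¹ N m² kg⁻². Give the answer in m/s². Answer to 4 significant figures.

1.680 × 10¹ m/s²

Δa = 2GMr/d³
   = 2 × (6.674 × 10⁻¹¹) × (1.193 × 10³⁰) × (132.2) / (1.078 × 10⁷)³
   = 1.680 × 10¹ m/s²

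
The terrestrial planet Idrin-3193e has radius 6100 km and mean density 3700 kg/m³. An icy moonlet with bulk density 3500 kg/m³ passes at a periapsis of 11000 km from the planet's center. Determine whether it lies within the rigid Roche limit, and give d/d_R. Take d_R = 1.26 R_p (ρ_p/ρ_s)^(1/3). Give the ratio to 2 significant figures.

d_R = 1.26 × (6100 km) × (3700/3500)^(1/3) = 7830 km
d/d_R = (11000) / (7830) = 1.4
Since d/d_R > 1, the body is outside the Roche limit.

outside; d/d_R ≈ 1.4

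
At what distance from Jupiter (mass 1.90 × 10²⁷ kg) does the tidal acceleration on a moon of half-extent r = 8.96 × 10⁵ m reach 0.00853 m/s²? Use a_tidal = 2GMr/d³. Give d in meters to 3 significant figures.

2GMr/d³ = a_tidal  ⇒  d = (2GMr / a_tidal)^(1/3)
d = (2 × 6.674×10⁻¹¹ × (1.90 × 10²⁷) × (8.96 × 10⁵) / (0.00853))^(1/3)
  = 2.99 × 10⁸ m

2.99 × 10⁸ m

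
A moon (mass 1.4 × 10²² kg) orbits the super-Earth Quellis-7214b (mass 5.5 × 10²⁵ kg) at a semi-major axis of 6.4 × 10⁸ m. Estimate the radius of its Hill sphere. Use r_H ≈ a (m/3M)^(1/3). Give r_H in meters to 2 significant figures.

r_H ≈ a (m/3M)^(1/3)
    = (6.4 × 10⁸) × (1.4 × 10²² / (3 × 5.5 × 10²⁵))^(1/3)
    = 2.8 × 10⁷ m

2.8 × 10⁷ m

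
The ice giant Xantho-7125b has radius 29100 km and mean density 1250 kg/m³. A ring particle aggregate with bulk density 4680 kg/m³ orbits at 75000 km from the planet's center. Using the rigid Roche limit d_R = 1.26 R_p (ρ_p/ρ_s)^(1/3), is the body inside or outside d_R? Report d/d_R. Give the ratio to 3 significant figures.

d_R = 1.26 × (29100 km) × (1250/4680)^(1/3) = 23610 km
d/d_R = (75000) / (23610) = 3.18
Since d/d_R > 1, the body is outside the Roche limit.

outside; d/d_R ≈ 3.18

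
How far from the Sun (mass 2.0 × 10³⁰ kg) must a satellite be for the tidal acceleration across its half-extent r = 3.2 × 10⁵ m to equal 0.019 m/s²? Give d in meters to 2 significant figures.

1.7 × 10⁹ m

2GMr/d³ = a_tidal  ⇒  d = (2GMr / a_tidal)^(1/3)
d = (2 × 6.674×10⁻¹¹ × (2.0 × 10³⁰) × (3.2 × 10⁵) / (0.019))^(1/3)
  = 1.7 × 10⁹ m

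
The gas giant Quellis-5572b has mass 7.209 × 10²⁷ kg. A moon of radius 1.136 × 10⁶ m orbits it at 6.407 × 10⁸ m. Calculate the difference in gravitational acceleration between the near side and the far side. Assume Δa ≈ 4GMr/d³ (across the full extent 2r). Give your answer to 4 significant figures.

Δg = 4GMr/d³
   = 4 × (6.674 × 10⁻¹¹) × (7.209 × 10²⁷) × (1.136 × 10⁶) / (6.407 × 10⁸)³
   = 8.313 × 10⁻³ m/s²

8.313 × 10⁻³ m/s²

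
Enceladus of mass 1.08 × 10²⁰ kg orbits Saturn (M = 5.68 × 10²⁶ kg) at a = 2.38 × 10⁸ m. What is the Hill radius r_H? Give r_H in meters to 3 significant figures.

9.49 × 10⁵ m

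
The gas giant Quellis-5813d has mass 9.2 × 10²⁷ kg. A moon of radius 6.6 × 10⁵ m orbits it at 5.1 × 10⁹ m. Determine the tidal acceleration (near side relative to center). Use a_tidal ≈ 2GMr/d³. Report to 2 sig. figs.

a_tidal = 2GMr/d³
        = 2 × (6.674 × 10⁻¹¹) × (9.2 × 10²⁷) × (6.6 × 10⁵) / (5.1 × 10⁹)³
        = 6.1 × 10⁻⁶ m/s²

6.1 × 10⁻⁶ m/s²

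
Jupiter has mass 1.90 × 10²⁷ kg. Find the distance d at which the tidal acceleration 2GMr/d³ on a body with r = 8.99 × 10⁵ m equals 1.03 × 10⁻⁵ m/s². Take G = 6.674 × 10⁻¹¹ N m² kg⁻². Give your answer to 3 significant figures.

2.81 × 10⁹ m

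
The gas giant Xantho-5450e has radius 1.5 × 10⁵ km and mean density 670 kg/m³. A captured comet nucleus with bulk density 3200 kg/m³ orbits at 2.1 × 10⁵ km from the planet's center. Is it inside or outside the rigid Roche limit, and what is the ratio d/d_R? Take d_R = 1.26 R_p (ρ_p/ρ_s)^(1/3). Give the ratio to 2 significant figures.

outside; d/d_R ≈ 1.9

d_R = 1.26 × (1.5 × 10⁵ km) × (670/3200)^(1/3) = 1.122 × 10⁵ km
d/d_R = (2.1 × 10⁵) / (1.122 × 10⁵) = 1.9
Since d/d_R > 1, the body is outside the Roche limit.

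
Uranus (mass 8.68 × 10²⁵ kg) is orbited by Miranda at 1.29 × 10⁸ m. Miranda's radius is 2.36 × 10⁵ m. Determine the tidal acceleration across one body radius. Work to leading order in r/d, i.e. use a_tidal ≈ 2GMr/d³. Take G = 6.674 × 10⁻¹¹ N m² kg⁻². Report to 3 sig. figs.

a_tidal = 2GMr/d³
        = 2 × (6.674 × 10⁻¹¹) × (8.68 × 10²⁵) × (2.36 × 10⁵) / (1.29 × 10⁸)³
        = 1.27 × 10⁻³ m/s²

1.27 × 10⁻³ m/s²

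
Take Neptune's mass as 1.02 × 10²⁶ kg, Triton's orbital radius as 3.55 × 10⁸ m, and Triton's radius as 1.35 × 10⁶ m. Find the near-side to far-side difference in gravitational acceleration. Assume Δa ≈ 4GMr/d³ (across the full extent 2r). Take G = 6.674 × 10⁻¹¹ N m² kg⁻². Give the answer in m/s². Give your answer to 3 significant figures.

a_tidal = 4GMr/d³
        = 4 × (6.674 × 10⁻¹¹) × (1.02 × 10²⁶) × (1.35 × 10⁶) / (3.55 × 10⁸)³
        = 8.22 × 10⁻⁴ m/s²

8.22 × 10⁻⁴ m/s²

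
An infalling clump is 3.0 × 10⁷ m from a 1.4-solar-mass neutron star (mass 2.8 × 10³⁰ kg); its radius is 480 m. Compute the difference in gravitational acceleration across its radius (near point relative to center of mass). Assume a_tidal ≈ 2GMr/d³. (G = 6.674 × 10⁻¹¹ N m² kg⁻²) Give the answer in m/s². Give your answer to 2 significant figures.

a_tidal = 2GMr/d³
        = 2 × (6.674 × 10⁻¹¹) × (2.8 × 10³⁰) × (480) / (3.0 × 10⁷)³
        = 6.6 m/s²

6.6 m/s²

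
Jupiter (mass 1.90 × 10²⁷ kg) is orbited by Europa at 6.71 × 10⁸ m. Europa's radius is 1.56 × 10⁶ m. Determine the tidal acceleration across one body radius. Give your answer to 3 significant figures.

a_tidal = 2GMr/d³
        = 2 × (6.674 × 10⁻¹¹) × (1.90 × 10²⁷) × (1.56 × 10⁶) / (6.71 × 10⁸)³
        = 1.31 × 10⁻³ m/s²

1.31 × 10⁻³ m/s²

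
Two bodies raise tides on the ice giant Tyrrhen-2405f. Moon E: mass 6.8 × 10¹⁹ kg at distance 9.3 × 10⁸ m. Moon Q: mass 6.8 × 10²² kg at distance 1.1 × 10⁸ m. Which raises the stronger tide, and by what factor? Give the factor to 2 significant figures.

Moon Q, by a factor of ≈ 6.0 × 10⁵

Tidal stretch scales as M/d³; compute that for each body.
Moon E: (6.8 × 10¹⁹) / (9.3 × 10⁸)³ = 8.454 × 10⁻⁸
Moon Q: (6.8 × 10²²) / (1.1 × 10⁸)³ = 5.109 × 10⁻²
Ratio (larger/smaller) = 6.0 × 10⁵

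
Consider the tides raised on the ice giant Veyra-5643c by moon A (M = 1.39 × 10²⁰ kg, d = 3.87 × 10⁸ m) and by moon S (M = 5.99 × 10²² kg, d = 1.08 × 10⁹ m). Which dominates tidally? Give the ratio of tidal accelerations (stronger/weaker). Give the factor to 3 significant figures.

Moon S, by a factor of ≈ 19.8

The tide-raising term goes as M/d³ (the gradient of a 1/d² field).
Moon A: (1.39 × 10²⁰) / (3.87 × 10⁸)³ = 2.398 × 10⁻⁶
Moon S: (5.99 × 10²²) / (1.08 × 10⁹)³ = 4.755 × 10⁻⁵
Ratio (larger/smaller) = 19.8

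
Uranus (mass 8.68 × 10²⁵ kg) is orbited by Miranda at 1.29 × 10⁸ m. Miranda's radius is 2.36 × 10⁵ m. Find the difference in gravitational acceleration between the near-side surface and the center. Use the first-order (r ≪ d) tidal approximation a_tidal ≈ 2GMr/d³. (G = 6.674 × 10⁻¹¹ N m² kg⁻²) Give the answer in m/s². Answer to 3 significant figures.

a_tidal = 2GMr/d³
        = 2 × (6.674 × 10⁻¹¹) × (8.68 × 10²⁵) × (2.36 × 10⁵) / (1.29 × 10⁸)³
        = 1.27 × 10⁻³ m/s²

1.27 × 10⁻³ m/s²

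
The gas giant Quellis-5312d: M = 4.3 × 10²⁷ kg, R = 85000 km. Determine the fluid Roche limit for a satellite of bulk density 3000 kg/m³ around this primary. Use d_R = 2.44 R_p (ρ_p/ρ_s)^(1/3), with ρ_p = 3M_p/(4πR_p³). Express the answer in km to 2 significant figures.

1.7 × 10⁵ km

ρ_p = 3M_p/(4πR_p³) = 3 × (4.3 × 10²⁷) / (4π × (8.5 × 10⁷ m)³) = 1700 kg/m³
d_R = 2.44 × 85000 km × (1700/3000)^(1/3)
    = 1.7 × 10⁵ km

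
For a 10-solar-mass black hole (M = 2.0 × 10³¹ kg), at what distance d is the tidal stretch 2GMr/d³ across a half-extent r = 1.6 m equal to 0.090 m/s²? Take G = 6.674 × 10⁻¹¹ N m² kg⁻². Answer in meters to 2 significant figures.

3.6 × 10⁷ m

2GMr/d³ = a_tidal  ⇒  d = (2GMr / a_tidal)^(1/3)
d = (2 × 6.674×10⁻¹¹ × (2.0 × 10³¹) × (1.6) / (0.090))^(1/3)
  = 3.6 × 10⁷ m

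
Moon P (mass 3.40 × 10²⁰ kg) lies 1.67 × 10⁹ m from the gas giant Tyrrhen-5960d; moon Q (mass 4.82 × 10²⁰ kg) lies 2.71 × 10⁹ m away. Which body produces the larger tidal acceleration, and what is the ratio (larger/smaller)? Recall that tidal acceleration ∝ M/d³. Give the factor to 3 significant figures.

Tidal acceleration ∝ M/d³, so compare M/d³ for each.
Moon P: (3.40 × 10²⁰) / (1.67 × 10⁹)³ = 7.300 × 10⁻⁸
Moon Q: (4.82 × 10²⁰) / (2.71 × 10⁹)³ = 2.422 × 10⁻⁸
Ratio (larger/smaller) = 3.01

Moon P, by a factor of ≈ 3.01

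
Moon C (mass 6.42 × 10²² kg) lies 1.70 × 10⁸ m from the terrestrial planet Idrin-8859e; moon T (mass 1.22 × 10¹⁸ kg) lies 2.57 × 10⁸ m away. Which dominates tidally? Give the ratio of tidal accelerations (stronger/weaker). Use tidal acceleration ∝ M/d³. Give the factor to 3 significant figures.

Tidal stretch scales as M/d³; compute that for each body.
Moon C: (6.42 × 10²²) / (1.70 × 10⁸)³ = 1.307 × 10⁻²
Moon T: (1.22 × 10¹⁸) / (2.57 × 10⁸)³ = 7.187 × 10⁻⁸
Ratio (larger/smaller) = 1.82 × 10⁵

Moon C, by a factor of ≈ 1.82 × 10⁵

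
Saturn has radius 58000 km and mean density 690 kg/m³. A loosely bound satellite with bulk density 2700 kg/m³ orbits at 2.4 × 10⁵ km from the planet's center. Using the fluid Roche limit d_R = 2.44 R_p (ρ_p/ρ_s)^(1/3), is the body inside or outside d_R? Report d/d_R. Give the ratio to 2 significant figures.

outside; d/d_R ≈ 2.7

d_R = 2.44 × (58000 km) × (690/2700)^(1/3) = 89810 km
d/d_R = (2.4 × 10⁵) / (89810) = 2.7
Since d/d_R > 1, the body is outside the Roche limit.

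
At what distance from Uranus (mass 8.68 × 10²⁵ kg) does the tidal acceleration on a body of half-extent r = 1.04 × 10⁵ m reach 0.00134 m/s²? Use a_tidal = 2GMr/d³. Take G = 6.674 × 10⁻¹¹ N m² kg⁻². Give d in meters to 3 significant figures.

2GMr/d³ = a_tidal  ⇒  d = (2GMr / a_tidal)^(1/3)
d = (2 × 6.674×10⁻¹¹ × (8.68 × 10²⁵) × (1.04 × 10⁵) / (0.00134))^(1/3)
  = 9.65 × 10⁷ m

9.65 × 10⁷ m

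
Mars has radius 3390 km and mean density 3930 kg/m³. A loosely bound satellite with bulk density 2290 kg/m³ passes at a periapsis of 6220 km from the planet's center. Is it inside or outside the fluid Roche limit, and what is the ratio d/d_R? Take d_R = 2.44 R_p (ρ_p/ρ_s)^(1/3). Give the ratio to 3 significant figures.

d_R = 2.44 × (3390 km) × (3930/2290)^(1/3) = 9903 km
d/d_R = (6220) / (9903) = 0.628
Since d/d_R < 1, the body is inside the Roche limit.

inside; d/d_R ≈ 0.628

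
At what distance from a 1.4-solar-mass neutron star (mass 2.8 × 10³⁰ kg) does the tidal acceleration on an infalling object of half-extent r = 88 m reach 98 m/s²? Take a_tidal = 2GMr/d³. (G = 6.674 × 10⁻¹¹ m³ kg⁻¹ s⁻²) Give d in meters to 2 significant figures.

6.9 × 10⁶ m

2GMr/d³ = a_tidal  ⇒  d = (2GMr / a_tidal)^(1/3)
d = (2 × 6.674×10⁻¹¹ × (2.8 × 10³⁰) × (88) / (98))^(1/3)
  = 6.9 × 10⁶ m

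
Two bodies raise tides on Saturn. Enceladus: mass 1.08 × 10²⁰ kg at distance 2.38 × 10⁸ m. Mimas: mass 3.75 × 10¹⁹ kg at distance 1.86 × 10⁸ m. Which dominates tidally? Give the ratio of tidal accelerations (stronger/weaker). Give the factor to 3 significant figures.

Enceladus, by a factor of ≈ 1.37

The tide-raising term goes as M/d³ (the gradient of a 1/d² field).
Enceladus: (1.08 × 10²⁰) / (2.38 × 10⁸)³ = 8.011 × 10⁻⁶
Mimas: (3.75 × 10¹⁹) / (1.86 × 10⁸)³ = 5.828 × 10⁻⁶
Ratio (larger/smaller) = 1.37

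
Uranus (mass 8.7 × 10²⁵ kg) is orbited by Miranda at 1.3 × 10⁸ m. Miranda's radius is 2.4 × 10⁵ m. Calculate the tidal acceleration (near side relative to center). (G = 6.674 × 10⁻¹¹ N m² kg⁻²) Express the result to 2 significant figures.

a_tidal = 2GMr/d³
        = 2 × (6.674 × 10⁻¹¹) × (8.7 × 10²⁵) × (2.4 × 10⁵) / (1.3 × 10⁸)³
        = 1.3 × 10⁻³ m/s²

1.3 × 10⁻³ m/s²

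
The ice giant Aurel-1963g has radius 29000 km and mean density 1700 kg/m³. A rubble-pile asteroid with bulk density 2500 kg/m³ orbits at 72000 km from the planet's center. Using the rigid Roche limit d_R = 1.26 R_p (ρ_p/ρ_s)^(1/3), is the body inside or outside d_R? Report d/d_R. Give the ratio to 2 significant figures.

outside; d/d_R ≈ 2.2

d_R = 1.26 × (29000 km) × (1700/2500)^(1/3) = 32130 km
d/d_R = (72000) / (32130) = 2.2
Since d/d_R > 1, the body is outside the Roche limit.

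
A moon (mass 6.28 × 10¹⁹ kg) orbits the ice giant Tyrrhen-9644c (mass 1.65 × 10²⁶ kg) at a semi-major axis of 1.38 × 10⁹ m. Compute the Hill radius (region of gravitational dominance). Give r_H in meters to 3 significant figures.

r_H ≈ a (m/3M)^(1/3)
    = (1.38 × 10⁹) × (6.28 × 10¹⁹ / (3 × 1.65 × 10²⁶))^(1/3)
    = 6.93 × 10⁶ m

6.93 × 10⁶ m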